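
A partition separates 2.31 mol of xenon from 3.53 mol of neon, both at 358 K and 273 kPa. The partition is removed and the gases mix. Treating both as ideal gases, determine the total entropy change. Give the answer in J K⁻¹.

ΔS_mix = 32.6 J/K

Mole fractions: x_A = 2.31/5.84 = 0.396, x_B = 0.604.
ΔS_mix = −R(n_A ln x_A + n_B ln x_B) = −8.314 × (2.31 ln 0.396 + 3.53 ln 0.604) = 32.6 J/K.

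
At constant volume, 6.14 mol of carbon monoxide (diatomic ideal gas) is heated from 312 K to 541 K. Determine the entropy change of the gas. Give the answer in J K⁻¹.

ΔS = 70.2 J/K

At constant volume, ΔS = nC_V ln(T₂/T₁) with C_V = 5R/2 = 20.79 J mol⁻¹ K⁻¹.
ΔS = 6.14 × 20.79 × ln(541/312) = 70.2 J/K.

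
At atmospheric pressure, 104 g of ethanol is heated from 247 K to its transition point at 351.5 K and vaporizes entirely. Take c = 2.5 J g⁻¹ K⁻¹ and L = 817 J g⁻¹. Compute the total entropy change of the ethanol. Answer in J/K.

ΔS = 333 J/K

Warming step: ΔS₁ = m c ln(T_tr/T_i) = 104 × 2.5 × ln(351.5/247) = 91.73 J/K.
Phase change: ΔS₂ = +mL/T_tr = 104 × 817 / 351.5 = 241.7 J/K.
ΔS_total = (91.73) + (241.7) = 333 J/K.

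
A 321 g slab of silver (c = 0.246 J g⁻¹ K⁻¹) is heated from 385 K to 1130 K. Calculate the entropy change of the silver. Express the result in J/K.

ΔS = 85 J/K

ΔS = ∫dQ_rev/T = m c ln(T₂/T₁) = 321 × 0.246 × ln(1130/385) = 85 J/K.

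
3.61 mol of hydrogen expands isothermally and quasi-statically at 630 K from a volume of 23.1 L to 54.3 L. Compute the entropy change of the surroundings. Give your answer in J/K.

For an isothermal ideal gas ΔS_gas = nR ln(V₂/V₁) = 3.61 × 8.314 × ln(54.3/23.1) = 25.7 J/K.
The process is reversible, so ΔS_surr = −ΔS_gas = -25.7 J/K and ΔS_universe = 0.

ΔS_surr = -25.7 J/K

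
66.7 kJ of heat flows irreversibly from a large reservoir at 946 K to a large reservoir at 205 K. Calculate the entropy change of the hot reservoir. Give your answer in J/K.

The hot reservoir loses heat Q, so ΔS_hot = −Q/T_H = −66700/946 = -70.5 J/K.

ΔS_hot = -70.5 J/K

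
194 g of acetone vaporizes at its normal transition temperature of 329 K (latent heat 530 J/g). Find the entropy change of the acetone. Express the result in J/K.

ΔS = 313 J/K

Heat absorbed by the substance: Q = mL = 194 × 530 = 102820 J.
At constant T, ΔS = Q_rev/T = 102820 / 329 = 313 J/K.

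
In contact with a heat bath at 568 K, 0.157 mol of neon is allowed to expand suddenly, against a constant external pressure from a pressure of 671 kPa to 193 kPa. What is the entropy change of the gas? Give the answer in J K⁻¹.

Entropy is a state function, so ΔS_gas depends only on the end states.
For an isothermal ideal gas ΔS_gas = nR ln(P₁/P₂) = 0.157 × 8.314 × ln(671/193) = 1.63 J/K.

ΔS_gas = 1.63 J/K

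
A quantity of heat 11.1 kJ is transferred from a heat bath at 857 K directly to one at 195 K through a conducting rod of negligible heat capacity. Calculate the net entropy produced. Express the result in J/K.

ΔS_total = 44 J/K

ΔS_hot = −Q/T_H = −11100/857 = -12.95 J/K and ΔS_cold = +Q/T_C = 11100/195 = 56.92 J/K.
ΔS_total = -12.95 + 56.92 = 44 J/K, positive as the second law requires.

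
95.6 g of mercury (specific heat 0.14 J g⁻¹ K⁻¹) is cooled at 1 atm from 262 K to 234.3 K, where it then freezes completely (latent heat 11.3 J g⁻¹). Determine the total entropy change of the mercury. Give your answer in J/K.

ΔS = -6.11 J/K

Cooling step: ΔS₁ = m c ln(T_tr/T_i) = 95.6 × 0.14 × ln(234.3/262) = -1.496 J/K.
Phase change: ΔS₂ = −mL/T_tr = −95.6 × 11.3 / 234.3 = -4.611 J/K.
ΔS_total = (-1.496) + (-4.611) = -6.11 J/K.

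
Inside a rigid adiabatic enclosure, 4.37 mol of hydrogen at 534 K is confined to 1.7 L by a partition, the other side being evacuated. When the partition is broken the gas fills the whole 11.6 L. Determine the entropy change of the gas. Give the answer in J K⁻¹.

No heat is exchanged and no work is done, so the ideal-gas temperature stays constant.
Entropy is a state function; using a reversible isothermal path, ΔS_gas = nR ln(V₂/V₁) = 4.37 × 8.314 × ln(11.6/1.7) = 69.8 J/K.

ΔS_gas = 69.8 J/K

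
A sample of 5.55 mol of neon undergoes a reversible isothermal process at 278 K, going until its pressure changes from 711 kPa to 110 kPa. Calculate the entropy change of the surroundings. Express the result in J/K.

ΔS_surr = -86.1 J/K

For an isothermal ideal gas ΔS_gas = nR ln(P₁/P₂) = 5.55 × 8.314 × ln(711/110) = 86.1 J/K.
The process is reversible, so ΔS_surr = −ΔS_gas = -86.1 J/K and ΔS_universe = 0.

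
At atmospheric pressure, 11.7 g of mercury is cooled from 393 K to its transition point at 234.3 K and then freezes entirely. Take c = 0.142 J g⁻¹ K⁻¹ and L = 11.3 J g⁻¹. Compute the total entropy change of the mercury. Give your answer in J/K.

ΔS = -1.42 J/K

Cooling step: ΔS₁ = m c ln(T_tr/T_i) = 11.7 × 0.142 × ln(234.3/393) = -0.8593 J/K.
Phase change: ΔS₂ = −mL/T_tr = −11.7 × 11.3 / 234.3 = -0.5643 J/K.
ΔS_total = (-0.8593) + (-0.5643) = -1.42 J/K.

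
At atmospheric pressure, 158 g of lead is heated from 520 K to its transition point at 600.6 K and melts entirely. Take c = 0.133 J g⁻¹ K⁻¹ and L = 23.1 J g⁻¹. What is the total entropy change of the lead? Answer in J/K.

ΔS = 9.11 J/K

Warming step: ΔS₁ = m c ln(T_tr/T_i) = 158 × 0.133 × ln(600.6/520) = 3.028 J/K.
Phase change: ΔS₂ = +mL/T_tr = 158 × 23.1 / 600.6 = 6.077 J/K.
ΔS_total = (3.028) + (6.077) = 9.11 J/K.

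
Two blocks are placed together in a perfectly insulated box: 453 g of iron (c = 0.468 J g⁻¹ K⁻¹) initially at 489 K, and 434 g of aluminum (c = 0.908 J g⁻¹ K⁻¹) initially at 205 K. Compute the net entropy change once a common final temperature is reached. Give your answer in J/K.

ΔS_total = 55.2 J/K

Energy balance: T_f = (m₁c₁T₁ + m₂c₂T₂)/(m₁c₁ + m₂c₂) = 304.34 K.
ΔS₁ = m₁c₁ ln(T_f/T₁) = 212.004 × ln(304.34/489) = -100.5 J/K.
ΔS₂ = m₂c₂ ln(T_f/T₂) = 394.072 × ln(304.34/205) = 155.7 J/K.
ΔS_total = -100.5 + 155.7 = 55.2 J/K.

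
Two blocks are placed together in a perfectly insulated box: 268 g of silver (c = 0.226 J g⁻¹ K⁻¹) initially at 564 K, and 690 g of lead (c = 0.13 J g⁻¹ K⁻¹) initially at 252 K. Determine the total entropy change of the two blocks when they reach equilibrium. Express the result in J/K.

ΔS_total = 12 J/K

Energy balance: T_f = (m₁c₁T₁ + m₂c₂T₂)/(m₁c₁ + m₂c₂) = 377.76 K.
ΔS₁ = m₁c₁ ln(T_f/T₁) = 60.568 × ln(377.76/564) = -24.28 J/K.
ΔS₂ = m₂c₂ ln(T_f/T₂) = 89.7 × ln(377.76/252) = 36.31 J/K.
ΔS_total = -24.28 + 36.31 = 12 J/K.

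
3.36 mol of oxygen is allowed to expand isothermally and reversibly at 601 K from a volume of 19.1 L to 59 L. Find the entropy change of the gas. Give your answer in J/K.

ΔS_gas = 31.5 J/K

For an isothermal ideal gas ΔS_gas = nR ln(V₂/V₁) = 3.36 × 8.314 × ln(59/19.1) = 31.5 J/K.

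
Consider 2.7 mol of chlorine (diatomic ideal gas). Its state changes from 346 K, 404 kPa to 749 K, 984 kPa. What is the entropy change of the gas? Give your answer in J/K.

ΔS = nC_p ln(T₂/T₁) − nR ln(P₂/P₁), with C_p = 7R/2 = 29.1 J mol⁻¹ K⁻¹ for a diatomic ideal gas.
ΔS = 2.7 × [29.1 × ln(749/346) − 8.314 × ln(984/404)] = 40.7 J/K.

ΔS = 40.7 J/K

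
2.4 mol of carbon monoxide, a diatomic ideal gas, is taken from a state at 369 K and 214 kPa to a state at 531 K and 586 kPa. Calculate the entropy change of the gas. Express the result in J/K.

ΔS = nC_p ln(T₂/T₁) − nR ln(P₂/P₁), with C_p = 7R/2 = 29.1 J mol⁻¹ K⁻¹ for a diatomic ideal gas.
ΔS = 2.4 × [29.1 × ln(531/369) − 8.314 × ln(586/214)] = 5.32 J/K.

ΔS = 5.32 J/K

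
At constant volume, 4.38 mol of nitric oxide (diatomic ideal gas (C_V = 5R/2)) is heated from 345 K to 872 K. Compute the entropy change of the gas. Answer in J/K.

At constant volume, ΔS = nC_V ln(T₂/T₁) with C_V = 5R/2 = 20.79 J mol⁻¹ K⁻¹.
ΔS = 4.38 × 20.79 × ln(872/345) = 84.4 J/K.

ΔS = 84.4 J/K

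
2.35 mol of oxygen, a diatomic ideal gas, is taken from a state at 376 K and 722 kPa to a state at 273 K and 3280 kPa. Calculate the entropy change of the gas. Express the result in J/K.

ΔS = nC_p ln(T₂/T₁) − nR ln(P₂/P₁), with C_p = 7R/2 = 29.1 J mol⁻¹ K⁻¹ for a diatomic ideal gas.
ΔS = 2.35 × [29.1 × ln(273/376) − 8.314 × ln(3280/722)] = -51.5 J/K.

ΔS = -51.5 J/K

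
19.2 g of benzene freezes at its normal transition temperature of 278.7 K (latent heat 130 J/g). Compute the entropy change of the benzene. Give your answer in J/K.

Heat released by the substance: Q = −mL = −19.2 × 130 = −2496 J.
At constant T, ΔS = Q_rev/T = −2496 / 278.7 = -8.96 J/K.

ΔS = -8.96 J/K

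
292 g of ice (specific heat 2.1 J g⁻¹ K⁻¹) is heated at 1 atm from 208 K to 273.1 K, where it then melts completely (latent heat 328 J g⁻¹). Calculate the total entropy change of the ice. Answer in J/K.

Warming step: ΔS₁ = m c ln(T_tr/T_i) = 292 × 2.1 × ln(273.1/208) = 167 J/K.
Phase change: ΔS₂ = +mL/T_tr = 292 × 328 / 273.1 = 350.7 J/K.
ΔS_total = (167) + (350.7) = 518 J/K.

ΔS = 518 J/K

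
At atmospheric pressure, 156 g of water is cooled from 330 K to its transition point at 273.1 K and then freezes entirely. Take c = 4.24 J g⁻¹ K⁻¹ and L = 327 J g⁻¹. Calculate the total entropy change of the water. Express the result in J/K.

ΔS = -312 J/K

Cooling step: ΔS₁ = m c ln(T_tr/T_i) = 156 × 4.24 × ln(273.1/330) = -125.2 J/K.
Phase change: ΔS₂ = −mL/T_tr = −156 × 327 / 273.1 = -186.8 J/K.
ΔS_total = (-125.2) + (-186.8) = -312 J/K.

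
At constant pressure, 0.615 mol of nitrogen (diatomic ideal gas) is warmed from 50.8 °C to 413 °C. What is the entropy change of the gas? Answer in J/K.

ΔS = 13.4 J/K

In kelvin: T₁ = 323.95 K, T₂ = 686.15 K. At constant pressure, ΔS = nC_p ln(T₂/T₁) with C_p = 7R/2 = 29.1 J mol⁻¹ K⁻¹.
ΔS = 0.615 × 29.1 × ln(686.15/323.95) = 13.4 J/K.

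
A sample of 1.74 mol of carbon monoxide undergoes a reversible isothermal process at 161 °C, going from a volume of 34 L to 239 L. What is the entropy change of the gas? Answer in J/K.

ΔS_gas = 28.2 J/K

For an isothermal ideal gas ΔS_gas = nR ln(V₂/V₁) = 1.74 × 8.314 × ln(239/34) = 28.2 J/K.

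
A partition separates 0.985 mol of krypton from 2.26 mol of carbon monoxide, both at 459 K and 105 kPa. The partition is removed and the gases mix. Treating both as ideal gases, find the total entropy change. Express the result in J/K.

Mole fractions: x_A = 0.985/3.24 = 0.304, x_B = 0.696.
ΔS_mix = −R(n_A ln x_A + n_B ln x_B) = −8.314 × (0.985 ln 0.304 + 2.26 ln 0.696) = 16.6 J/K.

ΔS_mix = 16.6 J/K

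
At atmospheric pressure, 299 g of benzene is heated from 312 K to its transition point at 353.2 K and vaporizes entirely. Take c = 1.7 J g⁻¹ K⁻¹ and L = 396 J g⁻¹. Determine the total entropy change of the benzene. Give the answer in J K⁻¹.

Warming step: ΔS₁ = m c ln(T_tr/T_i) = 299 × 1.7 × ln(353.2/312) = 63.05 J/K.
Phase change: ΔS₂ = +mL/T_tr = 299 × 396 / 353.2 = 335.2 J/K.
ΔS_total = (63.05) + (335.2) = 398 J/K.

ΔS = 398 J/K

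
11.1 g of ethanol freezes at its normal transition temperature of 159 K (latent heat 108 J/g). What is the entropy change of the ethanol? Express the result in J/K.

ΔS = -7.54 J/K

Heat released by the substance: Q = −mL = −11.1 × 108 = −1198.8 J.
At constant T, ΔS = Q_rev/T = −1198.8 / 159 = -7.54 J/K.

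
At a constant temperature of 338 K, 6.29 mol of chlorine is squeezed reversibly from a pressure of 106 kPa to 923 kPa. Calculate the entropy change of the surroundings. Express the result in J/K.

For an isothermal ideal gas ΔS_gas = nR ln(P₁/P₂) = 6.29 × 8.314 × ln(106/923) = -113 J/K.
The process is reversible, so ΔS_surr = −ΔS_gas = 113 J/K and ΔS_universe = 0.

ΔS_surr = 113 J/K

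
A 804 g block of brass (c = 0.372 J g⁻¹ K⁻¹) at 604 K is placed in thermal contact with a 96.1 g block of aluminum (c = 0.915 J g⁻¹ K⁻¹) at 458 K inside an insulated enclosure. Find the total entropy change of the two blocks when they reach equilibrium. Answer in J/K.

ΔS_total = 2.47 J/K

Energy balance: T_f = (m₁c₁T₁ + m₂c₂T₂)/(m₁c₁ + m₂c₂) = 570.83 K.
ΔS₁ = m₁c₁ ln(T_f/T₁) = 299.088 × ln(570.83/604) = -16.89 J/K.
ΔS₂ = m₂c₂ ln(T_f/T₂) = 87.9315 × ln(570.83/458) = 19.36 J/K.
ΔS_total = -16.89 + 19.36 = 2.47 J/K.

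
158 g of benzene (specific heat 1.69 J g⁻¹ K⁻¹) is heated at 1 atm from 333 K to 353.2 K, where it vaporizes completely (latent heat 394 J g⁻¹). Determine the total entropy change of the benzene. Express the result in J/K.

Warming step: ΔS₁ = m c ln(T_tr/T_i) = 158 × 1.69 × ln(353.2/333) = 15.73 J/K.
Phase change: ΔS₂ = +mL/T_tr = 158 × 394 / 353.2 = 176.3 J/K.
ΔS_total = (15.73) + (176.3) = 192 J/K.

ΔS = 192 J/K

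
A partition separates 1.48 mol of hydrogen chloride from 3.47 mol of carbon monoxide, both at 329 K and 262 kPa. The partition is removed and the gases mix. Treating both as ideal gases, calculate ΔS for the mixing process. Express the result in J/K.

Mole fractions: x_A = 1.48/4.95 = 0.299, x_B = 0.701.
ΔS_mix = −R(n_A ln x_A + n_B ln x_B) = −8.314 × (1.48 ln 0.299 + 3.47 ln 0.701) = 25.1 J/K.

ΔS_mix = 25.1 J/K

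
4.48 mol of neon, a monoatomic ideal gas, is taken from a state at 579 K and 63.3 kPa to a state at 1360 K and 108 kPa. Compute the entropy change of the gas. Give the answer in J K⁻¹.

ΔS = nC_p ln(T₂/T₁) − nR ln(P₂/P₁), with C_p = 5R/2 = 20.79 J mol⁻¹ K⁻¹ for a monoatomic ideal gas.
ΔS = 4.48 × [20.79 × ln(1360/579) − 8.314 × ln(108/63.3)] = 59.6 J/K.

ΔS = 59.6 J/K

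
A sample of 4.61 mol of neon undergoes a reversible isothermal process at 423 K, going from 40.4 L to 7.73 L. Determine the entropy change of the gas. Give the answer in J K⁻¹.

ΔS_gas = -63.4 J/K

For an isothermal ideal gas ΔS_gas = nR ln(V₂/V₁) = 4.61 × 8.314 × ln(7.73/40.4) = -63.4 J/K.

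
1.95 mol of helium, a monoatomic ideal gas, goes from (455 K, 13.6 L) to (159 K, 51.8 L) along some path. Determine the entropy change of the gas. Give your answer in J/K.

ΔS = -3.89 J/K

Entropy is a state function: ΔS = nC_V ln(T₂/T₁) + nR ln(V₂/V₁), with C_V = 3R/2 = 12.47 J mol⁻¹ K⁻¹ for a monoatomic ideal gas.
ΔS = 1.95 × [12.47 × ln(159/455) + 8.314 × ln(51.8/13.6)] = -3.89 J/K.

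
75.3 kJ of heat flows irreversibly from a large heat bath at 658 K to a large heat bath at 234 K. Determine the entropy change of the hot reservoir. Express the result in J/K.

ΔS_hot = -114 J/K

The hot reservoir loses heat Q, so ΔS_hot = −Q/T_H = −75300/658 = -114 J/K.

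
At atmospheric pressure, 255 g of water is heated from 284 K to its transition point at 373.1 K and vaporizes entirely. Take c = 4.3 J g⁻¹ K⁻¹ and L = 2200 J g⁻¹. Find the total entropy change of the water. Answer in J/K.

ΔS = 1800 J/K

Warming step: ΔS₁ = m c ln(T_tr/T_i) = 255 × 4.3 × ln(373.1/284) = 299.2 J/K.
Phase change: ΔS₂ = +mL/T_tr = 255 × 2200 / 373.1 = 1504 J/K.
ΔS_total = (299.2) + (1504) = 1800 J/K.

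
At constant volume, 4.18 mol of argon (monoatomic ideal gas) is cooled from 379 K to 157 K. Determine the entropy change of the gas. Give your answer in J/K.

ΔS = -45.9 J/K

At constant volume, ΔS = nC_V ln(T₂/T₁) with C_V = 3R/2 = 12.47 J mol⁻¹ K⁻¹.
ΔS = 4.18 × 12.47 × ln(157/379) = -45.9 J/K.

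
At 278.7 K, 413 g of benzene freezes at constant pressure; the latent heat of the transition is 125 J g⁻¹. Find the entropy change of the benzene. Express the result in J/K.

Heat released by the substance: Q = −mL = −413 × 125 = −51625 J.
At constant T, ΔS = Q_rev/T = −51625 / 278.7 = -185 J/K.

ΔS = -185 J/K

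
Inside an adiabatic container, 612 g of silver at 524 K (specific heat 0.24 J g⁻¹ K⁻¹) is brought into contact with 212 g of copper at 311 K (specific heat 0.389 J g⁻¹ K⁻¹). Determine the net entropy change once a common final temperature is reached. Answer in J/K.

Energy balance: T_f = (m₁c₁T₁ + m₂c₂T₂)/(m₁c₁ + m₂c₂) = 447.41 K.
ΔS₁ = m₁c₁ ln(T_f/T₁) = 146.88 × ln(447.41/524) = -23.21 J/K.
ΔS₂ = m₂c₂ ln(T_f/T₂) = 82.468 × ln(447.41/311) = 29.99 J/K.
ΔS_total = -23.21 + 29.99 = 6.78 J/K.

ΔS_total = 6.78 J/K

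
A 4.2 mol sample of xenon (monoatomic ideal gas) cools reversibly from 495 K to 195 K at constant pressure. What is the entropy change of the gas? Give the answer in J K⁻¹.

At constant pressure, ΔS = nC_p ln(T₂/T₁) with C_p = 5R/2 = 20.79 J mol⁻¹ K⁻¹.
ΔS = 4.2 × 20.79 × ln(195/495) = -81.3 J/K.

ΔS = -81.3 J/K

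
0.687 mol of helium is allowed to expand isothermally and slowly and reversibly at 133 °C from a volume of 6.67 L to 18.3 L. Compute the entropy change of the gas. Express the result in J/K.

ΔS_gas = 5.76 J/K

For an isothermal ideal gas ΔS_gas = nR ln(V₂/V₁) = 0.687 × 8.314 × ln(18.3/6.67) = 5.76 J/K.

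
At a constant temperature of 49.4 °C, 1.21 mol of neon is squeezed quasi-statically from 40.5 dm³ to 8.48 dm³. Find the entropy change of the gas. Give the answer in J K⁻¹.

ΔS_gas = -15.7 J/K

For an isothermal ideal gas ΔS_gas = nR ln(V₂/V₁) = 1.21 × 8.314 × ln(8.48/40.5) = -15.7 J/K.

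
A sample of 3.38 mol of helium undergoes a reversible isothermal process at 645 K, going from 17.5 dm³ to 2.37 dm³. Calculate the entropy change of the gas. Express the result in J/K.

ΔS_gas = -56.2 J/K

For an isothermal ideal gas ΔS_gas = nR ln(V₂/V₁) = 3.38 × 8.314 × ln(2.37/17.5) = -56.2 J/K.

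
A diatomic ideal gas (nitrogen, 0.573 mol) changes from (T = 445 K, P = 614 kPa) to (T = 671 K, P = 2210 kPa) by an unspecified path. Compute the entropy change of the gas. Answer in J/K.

ΔS = 0.746 J/K

ΔS = nC_p ln(T₂/T₁) − nR ln(P₂/P₁), with C_p = 7R/2 = 29.1 J mol⁻¹ K⁻¹ for a diatomic ideal gas.
ΔS = 0.573 × [29.1 × ln(671/445) − 8.314 × ln(2210/614)] = 0.746 J/K.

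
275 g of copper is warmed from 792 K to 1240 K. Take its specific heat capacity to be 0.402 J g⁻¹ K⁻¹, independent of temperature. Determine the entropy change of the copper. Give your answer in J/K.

ΔS = 49.6 J/K

ΔS = ∫dQ_rev/T = m c ln(T₂/T₁) = 275 × 0.402 × ln(1240/792) = 49.6 J/K.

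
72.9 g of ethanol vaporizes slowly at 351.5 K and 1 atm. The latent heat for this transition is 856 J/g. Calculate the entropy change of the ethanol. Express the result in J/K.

Heat absorbed by the substance: Q = mL = 72.9 × 856 = 62402.4 J.
At constant T, ΔS = Q_rev/T = 62402.4 / 351.5 = 178 J/K.

ΔS = 178 J/K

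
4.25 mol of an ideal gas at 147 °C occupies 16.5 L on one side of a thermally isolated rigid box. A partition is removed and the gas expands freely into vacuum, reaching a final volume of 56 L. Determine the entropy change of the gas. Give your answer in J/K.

No heat is exchanged and no work is done, so the ideal-gas temperature stays constant.
Entropy is a state function; using a reversible isothermal path, ΔS_gas = nR ln(V₂/V₁) = 4.25 × 8.314 × ln(56/16.5) = 43.2 J/K.

ΔS_gas = 43.2 J/K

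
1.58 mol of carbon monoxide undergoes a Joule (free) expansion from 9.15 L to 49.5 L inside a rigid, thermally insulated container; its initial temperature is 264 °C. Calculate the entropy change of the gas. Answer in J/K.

For an ideal gas in free expansion Q = 0 and W = 0, so T is unchanged.
Entropy is a state function; using a reversible isothermal path, ΔS_gas = nR ln(V₂/V₁) = 1.58 × 8.314 × ln(49.5/9.15) = 22.2 J/K.

ΔS_gas = 22.2 J/K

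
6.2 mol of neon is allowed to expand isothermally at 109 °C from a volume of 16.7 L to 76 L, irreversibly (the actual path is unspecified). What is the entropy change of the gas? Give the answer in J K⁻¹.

Entropy is a state function, so ΔS_gas depends only on the end states.
For an isothermal ideal gas ΔS_gas = nR ln(V₂/V₁) = 6.2 × 8.314 × ln(76/16.7) = 78.1 J/K.

ΔS_gas = 78.1 J/K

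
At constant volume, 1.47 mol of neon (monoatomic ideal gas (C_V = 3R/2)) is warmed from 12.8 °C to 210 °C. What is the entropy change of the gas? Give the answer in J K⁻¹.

In kelvin: T₁ = 285.95 K, T₂ = 483.15 K. At constant volume, ΔS = nC_V ln(T₂/T₁) with C_V = 3R/2 = 12.47 J mol⁻¹ K⁻¹.
ΔS = 1.47 × 12.47 × ln(483.15/285.95) = 9.62 J/K.

ΔS = 9.62 J/K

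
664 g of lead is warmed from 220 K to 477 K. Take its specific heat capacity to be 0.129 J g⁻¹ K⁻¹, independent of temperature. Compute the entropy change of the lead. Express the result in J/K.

ΔS = 66.3 J/K

ΔS = ∫dQ_rev/T = m c ln(T₂/T₁) = 664 × 0.129 × ln(477/220) = 66.3 J/K.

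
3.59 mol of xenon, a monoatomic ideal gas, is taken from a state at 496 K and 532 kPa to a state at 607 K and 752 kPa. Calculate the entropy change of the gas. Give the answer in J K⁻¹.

ΔS = nC_p ln(T₂/T₁) − nR ln(P₂/P₁), with C_p = 5R/2 = 20.79 J mol⁻¹ K⁻¹ for a monoatomic ideal gas.
ΔS = 3.59 × [20.79 × ln(607/496) − 8.314 × ln(752/532)] = 4.74 J/K.

ΔS = 4.74 J/K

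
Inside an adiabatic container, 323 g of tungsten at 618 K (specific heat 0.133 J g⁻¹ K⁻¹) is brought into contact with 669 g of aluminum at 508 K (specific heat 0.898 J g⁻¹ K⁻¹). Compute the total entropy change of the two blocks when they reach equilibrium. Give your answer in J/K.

Energy balance: T_f = (m₁c₁T₁ + m₂c₂T₂)/(m₁c₁ + m₂c₂) = 515.34 K.
ΔS₁ = m₁c₁ ln(T_f/T₁) = 42.959 × ln(515.34/618) = -7.804 J/K.
ΔS₂ = m₂c₂ ln(T_f/T₂) = 600.762 × ln(515.34/508) = 8.619 J/K.
ΔS_total = -7.804 + 8.619 = 0.815 J/K.

ΔS_total = 0.815 J/K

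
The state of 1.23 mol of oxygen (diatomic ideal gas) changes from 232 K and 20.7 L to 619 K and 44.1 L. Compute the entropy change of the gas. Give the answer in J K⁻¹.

Entropy is a state function: ΔS = nC_V ln(T₂/T₁) + nR ln(V₂/V₁), with C_V = 5R/2 = 20.79 J mol⁻¹ K⁻¹ for a diatomic ideal gas.
ΔS = 1.23 × [20.79 × ln(619/232) + 8.314 × ln(44.1/20.7)] = 32.8 J/K.

ΔS = 32.8 J/K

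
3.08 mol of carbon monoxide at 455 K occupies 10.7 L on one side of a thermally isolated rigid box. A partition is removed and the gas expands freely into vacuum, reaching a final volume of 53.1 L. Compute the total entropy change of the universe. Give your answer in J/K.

ΔS_universe = 41 J/K

For an ideal gas in free expansion Q = 0 and W = 0, so T is unchanged.
Entropy is a state function; using a reversible isothermal path, ΔS_gas = nR ln(V₂/V₁) = 3.08 × 8.314 × ln(53.1/10.7) = 41 J/K.
The insulated surroundings exchange no heat, so ΔS_surr = 0 and ΔS_universe = ΔS_gas.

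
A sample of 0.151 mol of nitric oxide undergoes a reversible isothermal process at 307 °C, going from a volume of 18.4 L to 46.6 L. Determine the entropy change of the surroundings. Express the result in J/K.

ΔS_surr = -1.17 J/K

For an isothermal ideal gas ΔS_gas = nR ln(V₂/V₁) = 0.151 × 8.314 × ln(46.6/18.4) = 1.17 J/K.
The process is reversible, so ΔS_surr = −ΔS_gas = -1.17 J/K and ΔS_universe = 0.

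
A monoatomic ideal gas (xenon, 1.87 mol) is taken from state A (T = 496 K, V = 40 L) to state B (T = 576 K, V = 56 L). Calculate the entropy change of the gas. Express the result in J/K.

Entropy is a state function: ΔS = nC_V ln(T₂/T₁) + nR ln(V₂/V₁), with C_V = 3R/2 = 12.47 J mol⁻¹ K⁻¹ for a monoatomic ideal gas.
ΔS = 1.87 × [12.47 × ln(576/496) + 8.314 × ln(56/40)] = 8.72 J/K.

ΔS = 8.72 J/K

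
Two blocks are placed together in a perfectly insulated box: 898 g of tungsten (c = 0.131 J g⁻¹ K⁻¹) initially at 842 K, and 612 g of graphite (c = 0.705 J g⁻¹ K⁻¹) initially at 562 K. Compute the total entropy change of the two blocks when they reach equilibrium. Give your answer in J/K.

ΔS_total = 8.13 J/K

Energy balance: T_f = (m₁c₁T₁ + m₂c₂T₂)/(m₁c₁ + m₂c₂) = 621.99 K.
ΔS₁ = m₁c₁ ln(T_f/T₁) = 117.638 × ln(621.99/842) = -35.63 J/K.
ΔS₂ = m₂c₂ ln(T_f/T₂) = 431.46 × ln(621.99/562) = 43.76 J/K.
ΔS_total = -35.63 + 43.76 = 8.13 J/K.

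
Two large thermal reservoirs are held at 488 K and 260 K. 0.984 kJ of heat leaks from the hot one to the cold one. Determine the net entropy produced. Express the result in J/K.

ΔS_hot = −Q/T_H = −984/488 = -2.016 J/K and ΔS_cold = +Q/T_C = 984/260 = 3.785 J/K.
ΔS_total = -2.016 + 3.785 = 1.77 J/K, positive as the second law requires.

ΔS_total = 1.77 J/K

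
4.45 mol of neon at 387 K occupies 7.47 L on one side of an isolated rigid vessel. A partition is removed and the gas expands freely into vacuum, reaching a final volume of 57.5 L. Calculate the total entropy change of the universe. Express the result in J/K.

For an ideal gas in free expansion Q = 0 and W = 0, so T is unchanged.
Entropy is a state function; using a reversible isothermal path, ΔS_gas = nR ln(V₂/V₁) = 4.45 × 8.314 × ln(57.5/7.47) = 75.5 J/K.
The insulated surroundings exchange no heat, so ΔS_surr = 0 and ΔS_universe = ΔS_gas.

ΔS_universe = 75.5 J/K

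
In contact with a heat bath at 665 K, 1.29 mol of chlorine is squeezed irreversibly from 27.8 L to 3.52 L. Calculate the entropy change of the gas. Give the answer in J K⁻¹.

ΔS_gas = -22.2 J/K

Entropy is a state function, so ΔS_gas depends only on the end states.
For an isothermal ideal gas ΔS_gas = nR ln(V₂/V₁) = 1.29 × 8.314 × ln(3.52/27.8) = -22.2 J/K.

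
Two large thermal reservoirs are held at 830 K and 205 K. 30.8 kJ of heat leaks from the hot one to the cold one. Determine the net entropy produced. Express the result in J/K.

ΔS_hot = −Q/T_H = −30800/830 = -37.11 J/K and ΔS_cold = +Q/T_C = 30800/205 = 150.2 J/K.
ΔS_total = -37.11 + 150.2 = 113 J/K, positive as the second law requires.

ΔS_total = 113 J/K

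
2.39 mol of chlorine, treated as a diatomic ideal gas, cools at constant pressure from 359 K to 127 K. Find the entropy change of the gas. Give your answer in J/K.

At constant pressure, ΔS = nC_p ln(T₂/T₁) with C_p = 7R/2 = 29.1 J mol⁻¹ K⁻¹.
ΔS = 2.39 × 29.1 × ln(127/359) = -72.3 J/K.

ΔS = -72.3 J/K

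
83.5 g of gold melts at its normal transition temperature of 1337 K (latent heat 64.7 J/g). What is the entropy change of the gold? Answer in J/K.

Heat absorbed by the substance: Q = mL = 83.5 × 64.7 = 5402.45 J.
At constant T, ΔS = Q_rev/T = 5402.45 / 1337 = 4.04 J/K.

ΔS = 4.04 J/K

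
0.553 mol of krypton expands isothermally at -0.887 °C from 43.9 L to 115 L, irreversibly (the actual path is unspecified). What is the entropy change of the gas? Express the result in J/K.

ΔS_gas = 4.43 J/K

Entropy is a state function, so ΔS_gas depends only on the end states.
For an isothermal ideal gas ΔS_gas = nR ln(V₂/V₁) = 0.553 × 8.314 × ln(115/43.9) = 4.43 J/K.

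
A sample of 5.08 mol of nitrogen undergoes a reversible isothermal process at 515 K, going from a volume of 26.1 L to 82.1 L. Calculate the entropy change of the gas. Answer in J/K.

ΔS_gas = 48.4 J/K

For an isothermal ideal gas ΔS_gas = nR ln(V₂/V₁) = 5.08 × 8.314 × ln(82.1/26.1) = 48.4 J/K.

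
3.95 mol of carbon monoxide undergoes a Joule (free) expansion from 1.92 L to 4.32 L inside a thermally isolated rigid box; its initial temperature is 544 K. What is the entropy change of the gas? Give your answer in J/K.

ΔS_gas = 26.6 J/K

For an ideal gas in free expansion Q = 0 and W = 0, so T is unchanged.
Entropy is a state function; using a reversible isothermal path, ΔS_gas = nR ln(V₂/V₁) = 3.95 × 8.314 × ln(4.32/1.92) = 26.6 J/K.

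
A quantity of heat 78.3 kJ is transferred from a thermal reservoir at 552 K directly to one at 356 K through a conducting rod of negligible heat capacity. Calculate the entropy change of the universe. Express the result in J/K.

ΔS_total = 78.1 J/K

ΔS_hot = −Q/T_H = −78300/552 = -141.8 J/K and ΔS_cold = +Q/T_C = 78300/356 = 219.9 J/K.
ΔS_total = -141.8 + 219.9 = 78.1 J/K, positive as the second law requires.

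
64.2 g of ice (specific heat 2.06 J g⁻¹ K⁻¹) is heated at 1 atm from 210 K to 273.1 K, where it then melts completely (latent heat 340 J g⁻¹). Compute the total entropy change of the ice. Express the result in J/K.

ΔS = 115 J/K

Warming step: ΔS₁ = m c ln(T_tr/T_i) = 64.2 × 2.06 × ln(273.1/210) = 34.75 J/K.
Phase change: ΔS₂ = +mL/T_tr = 64.2 × 340 / 273.1 = 79.93 J/K.
ΔS_total = (34.75) + (79.93) = 115 J/K.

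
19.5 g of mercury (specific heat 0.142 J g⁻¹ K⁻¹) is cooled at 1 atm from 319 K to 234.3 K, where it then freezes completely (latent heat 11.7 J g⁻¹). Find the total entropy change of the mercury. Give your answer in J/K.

Cooling step: ΔS₁ = m c ln(T_tr/T_i) = 19.5 × 0.142 × ln(234.3/319) = -0.8545 J/K.
Phase change: ΔS₂ = −mL/T_tr = −19.5 × 11.7 / 234.3 = -0.9738 J/K.
ΔS_total = (-0.8545) + (-0.9738) = -1.83 J/K.

ΔS = -1.83 J/K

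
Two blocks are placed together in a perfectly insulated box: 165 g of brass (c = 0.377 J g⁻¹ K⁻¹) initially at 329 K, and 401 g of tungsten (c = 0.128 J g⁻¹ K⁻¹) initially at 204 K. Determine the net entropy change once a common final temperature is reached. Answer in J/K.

Energy balance: T_f = (m₁c₁T₁ + m₂c₂T₂)/(m₁c₁ + m₂c₂) = 272.49 K.
ΔS₁ = m₁c₁ ln(T_f/T₁) = 62.205 × ln(272.49/329) = -11.723 J/K.
ΔS₂ = m₂c₂ ln(T_f/T₂) = 51.328 × ln(272.49/204) = 14.858 J/K.
ΔS_total = -11.723 + 14.858 = 3.13 J/K.

ΔS_total = 3.13 J/K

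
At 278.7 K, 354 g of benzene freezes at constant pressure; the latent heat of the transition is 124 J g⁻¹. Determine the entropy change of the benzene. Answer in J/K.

ΔS = -158 J/K

Heat released by the substance: Q = −mL = −354 × 124 = −43896 J.
At constant T, ΔS = Q_rev/T = −43896 / 278.7 = -158 J/K.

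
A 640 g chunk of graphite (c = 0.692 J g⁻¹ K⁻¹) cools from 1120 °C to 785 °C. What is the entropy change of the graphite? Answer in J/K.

ΔS = -122 J/K

In kelvin: T₁ = 1393.15 K, T₂ = 1058.15 K. ΔS = ∫dQ_rev/T = m c ln(T₂/T₁) = 640 × 0.692 × ln(1058.15/1393.15) = -122 J/K.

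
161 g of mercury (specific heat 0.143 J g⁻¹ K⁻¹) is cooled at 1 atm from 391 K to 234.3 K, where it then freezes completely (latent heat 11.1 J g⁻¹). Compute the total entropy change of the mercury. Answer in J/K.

ΔS = -19.4 J/K

Cooling step: ΔS₁ = m c ln(T_tr/T_i) = 161 × 0.143 × ln(234.3/391) = -11.79 J/K.
Phase change: ΔS₂ = −mL/T_tr = −161 × 11.1 / 234.3 = -7.627 J/K.
ΔS_total = (-11.79) + (-7.627) = -19.4 J/K.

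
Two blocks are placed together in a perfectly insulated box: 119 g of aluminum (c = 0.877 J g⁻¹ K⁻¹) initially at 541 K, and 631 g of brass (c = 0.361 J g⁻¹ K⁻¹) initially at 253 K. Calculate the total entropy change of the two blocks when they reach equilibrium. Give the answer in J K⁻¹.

Energy balance: T_f = (m₁c₁T₁ + m₂c₂T₂)/(m₁c₁ + m₂c₂) = 343.49 K.
ΔS₁ = m₁c₁ ln(T_f/T₁) = 104.363 × ln(343.49/541) = -47.41 J/K.
ΔS₂ = m₂c₂ ln(T_f/T₂) = 227.791 × ln(343.49/253) = 69.65 J/K.
ΔS_total = -47.41 + 69.65 = 22.2 J/K.

ΔS_total = 22.2 J/K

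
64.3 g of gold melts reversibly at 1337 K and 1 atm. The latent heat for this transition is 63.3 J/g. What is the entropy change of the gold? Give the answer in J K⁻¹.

Heat absorbed by the substance: Q = mL = 64.3 × 63.3 = 4070.19 J.
At constant T, ΔS = Q_rev/T = 4070.19 / 1337 = 3.04 J/K.

ΔS = 3.04 J/K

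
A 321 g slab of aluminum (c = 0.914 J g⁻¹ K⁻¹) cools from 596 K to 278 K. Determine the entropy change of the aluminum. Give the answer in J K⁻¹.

ΔS = -224 J/K

ΔS = ∫dQ_rev/T = m c ln(T₂/T₁) = 321 × 0.914 × ln(278/596) = -224 J/K.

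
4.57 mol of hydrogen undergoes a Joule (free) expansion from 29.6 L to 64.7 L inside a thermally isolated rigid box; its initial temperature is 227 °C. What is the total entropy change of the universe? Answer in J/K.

For an ideal gas in free expansion Q = 0 and W = 0, so T is unchanged.
Entropy is a state function; using a reversible isothermal path, ΔS_gas = nR ln(V₂/V₁) = 4.57 × 8.314 × ln(64.7/29.6) = 29.7 J/K.
The insulated surroundings exchange no heat, so ΔS_surr = 0 and ΔS_universe = ΔS_gas.

ΔS_universe = 29.7 J/K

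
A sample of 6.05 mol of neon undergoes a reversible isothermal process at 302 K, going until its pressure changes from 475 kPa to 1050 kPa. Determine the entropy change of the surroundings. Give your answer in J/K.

ΔS_surr = 39.9 J/K

For an isothermal ideal gas ΔS_gas = nR ln(P₁/P₂) = 6.05 × 8.314 × ln(475/1050) = -39.9 J/K.
The process is reversible, so ΔS_surr = −ΔS_gas = 39.9 J/K and ΔS_universe = 0.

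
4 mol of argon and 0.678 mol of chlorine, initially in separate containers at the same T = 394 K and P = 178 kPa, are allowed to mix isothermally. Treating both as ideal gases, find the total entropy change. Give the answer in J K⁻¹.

ΔS_mix = 16.1 J/K

Mole fractions: x_A = 4/4.68 = 0.855, x_B = 0.145.
ΔS_mix = −R(n_A ln x_A + n_B ln x_B) = −8.314 × (4 ln 0.855 + 0.678 ln 0.145) = 16.1 J/K.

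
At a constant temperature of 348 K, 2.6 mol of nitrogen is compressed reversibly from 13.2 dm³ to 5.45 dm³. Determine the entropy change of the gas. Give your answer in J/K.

ΔS_gas = -19.1 J/K

For an isothermal ideal gas ΔS_gas = nR ln(V₂/V₁) = 2.6 × 8.314 × ln(5.45/13.2) = -19.1 J/K.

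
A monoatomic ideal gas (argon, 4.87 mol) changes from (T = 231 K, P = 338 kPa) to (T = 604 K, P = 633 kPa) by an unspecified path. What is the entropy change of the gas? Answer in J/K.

ΔS = nC_p ln(T₂/T₁) − nR ln(P₂/P₁), with C_p = 5R/2 = 20.79 J mol⁻¹ K⁻¹ for a monoatomic ideal gas.
ΔS = 4.87 × [20.79 × ln(604/231) − 8.314 × ln(633/338)] = 71.9 J/K.

ΔS = 71.9 J/K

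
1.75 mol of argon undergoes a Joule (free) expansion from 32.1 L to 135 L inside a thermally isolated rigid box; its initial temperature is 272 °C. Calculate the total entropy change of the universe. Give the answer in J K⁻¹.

No heat is exchanged and no work is done, so the ideal-gas temperature stays constant.
Entropy is a state function; using a reversible isothermal path, ΔS_gas = nR ln(V₂/V₁) = 1.75 × 8.314 × ln(135/32.1) = 20.9 J/K.
The insulated surroundings exchange no heat, so ΔS_surr = 0 and ΔS_universe = ΔS_gas.

ΔS_universe = 20.9 J/K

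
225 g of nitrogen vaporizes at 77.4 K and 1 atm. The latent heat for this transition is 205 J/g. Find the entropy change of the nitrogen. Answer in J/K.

Heat absorbed by the substance: Q = mL = 225 × 205 = 46125 J.
At constant T, ΔS = Q_rev/T = 46125 / 77.4 = 596 J/K.

ΔS = 596 J/K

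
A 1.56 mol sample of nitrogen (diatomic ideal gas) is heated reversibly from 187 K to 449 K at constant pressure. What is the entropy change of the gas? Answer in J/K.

ΔS = 39.8 J/K

At constant pressure, ΔS = nC_p ln(T₂/T₁) with C_p = 7R/2 = 29.1 J mol⁻¹ K⁻¹.
ΔS = 1.56 × 29.1 × ln(449/187) = 39.8 J/K.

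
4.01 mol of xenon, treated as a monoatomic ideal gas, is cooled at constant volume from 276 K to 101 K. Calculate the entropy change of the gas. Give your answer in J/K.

At constant volume, ΔS = nC_V ln(T₂/T₁) with C_V = 3R/2 = 12.47 J mol⁻¹ K⁻¹.
ΔS = 4.01 × 12.47 × ln(101/276) = -50.3 J/K.

ΔS = -50.3 J/K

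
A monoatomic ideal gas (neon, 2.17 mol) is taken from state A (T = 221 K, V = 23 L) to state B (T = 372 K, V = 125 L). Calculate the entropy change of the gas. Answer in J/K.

ΔS = 44.6 J/K

Entropy is a state function: ΔS = nC_V ln(T₂/T₁) + nR ln(V₂/V₁), with C_V = 3R/2 = 12.47 J mol⁻¹ K⁻¹ for a monoatomic ideal gas.
ΔS = 2.17 × [12.47 × ln(372/221) + 8.314 × ln(125/23)] = 44.6 J/K.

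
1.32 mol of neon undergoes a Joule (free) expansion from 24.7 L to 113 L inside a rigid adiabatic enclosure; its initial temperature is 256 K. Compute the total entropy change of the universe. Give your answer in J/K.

ΔS_universe = 16.7 J/K

For an ideal gas in free expansion Q = 0 and W = 0, so T is unchanged.
Entropy is a state function; using a reversible isothermal path, ΔS_gas = nR ln(V₂/V₁) = 1.32 × 8.314 × ln(113/24.7) = 16.7 J/K.
The insulated surroundings exchange no heat, so ΔS_surr = 0 and ΔS_universe = ΔS_gas.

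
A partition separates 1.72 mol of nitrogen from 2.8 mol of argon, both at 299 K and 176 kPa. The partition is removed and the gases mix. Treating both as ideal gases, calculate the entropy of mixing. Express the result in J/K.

Mole fractions: x_A = 1.72/4.52 = 0.381, x_B = 0.619.
ΔS_mix = −R(n_A ln x_A + n_B ln x_B) = −8.314 × (1.72 ln 0.381 + 2.8 ln 0.619) = 25 J/K.

ΔS_mix = 25 J/K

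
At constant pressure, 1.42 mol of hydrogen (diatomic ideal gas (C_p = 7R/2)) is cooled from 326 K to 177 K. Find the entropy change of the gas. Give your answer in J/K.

ΔS = -25.2 J/K

At constant pressure, ΔS = nC_p ln(T₂/T₁) with C_p = 7R/2 = 29.1 J mol⁻¹ K⁻¹.
ΔS = 1.42 × 29.1 × ln(177/326) = -25.2 J/K.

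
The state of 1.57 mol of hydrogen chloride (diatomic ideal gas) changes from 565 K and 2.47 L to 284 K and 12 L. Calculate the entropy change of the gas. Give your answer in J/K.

ΔS = -1.81 J/K

Entropy is a state function: ΔS = nC_V ln(T₂/T₁) + nR ln(V₂/V₁), with C_V = 5R/2 = 20.79 J mol⁻¹ K⁻¹ for a diatomic ideal gas.
ΔS = 1.57 × [20.79 × ln(284/565) + 8.314 × ln(12/2.47)] = -1.81 J/K.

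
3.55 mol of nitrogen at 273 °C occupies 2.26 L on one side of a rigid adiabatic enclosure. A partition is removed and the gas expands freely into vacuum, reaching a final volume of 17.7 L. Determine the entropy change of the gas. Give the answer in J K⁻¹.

For an ideal gas in free expansion Q = 0 and W = 0, so T is unchanged.
Entropy is a state function; using a reversible isothermal path, ΔS_gas = nR ln(V₂/V₁) = 3.55 × 8.314 × ln(17.7/2.26) = 60.7 J/K.

ΔS_gas = 60.7 J/K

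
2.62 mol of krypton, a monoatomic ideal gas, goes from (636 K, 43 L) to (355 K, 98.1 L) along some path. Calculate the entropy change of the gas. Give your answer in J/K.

Entropy is a state function: ΔS = nC_V ln(T₂/T₁) + nR ln(V₂/V₁), with C_V = 3R/2 = 12.47 J mol⁻¹ K⁻¹ for a monoatomic ideal gas.
ΔS = 2.62 × [12.47 × ln(355/636) + 8.314 × ln(98.1/43)] = -1.09 J/K.

ΔS = -1.09 J/K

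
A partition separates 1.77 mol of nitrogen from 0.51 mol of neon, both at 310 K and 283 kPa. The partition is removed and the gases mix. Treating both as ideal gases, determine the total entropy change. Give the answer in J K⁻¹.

ΔS_mix = 10.1 J/K

Mole fractions: x_A = 1.77/2.28 = 0.776, x_B = 0.224.
ΔS_mix = −R(n_A ln x_A + n_B ln x_B) = −8.314 × (1.77 ln 0.776 + 0.51 ln 0.224) = 10.1 J/K.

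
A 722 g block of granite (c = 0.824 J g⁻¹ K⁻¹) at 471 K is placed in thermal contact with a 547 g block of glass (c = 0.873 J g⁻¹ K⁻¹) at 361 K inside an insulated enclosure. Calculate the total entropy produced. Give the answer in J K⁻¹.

Energy balance: T_f = (m₁c₁T₁ + m₂c₂T₂)/(m₁c₁ + m₂c₂) = 422.02 K.
ΔS₁ = m₁c₁ ln(T_f/T₁) = 594.928 × ln(422.02/471) = -65.33 J/K.
ΔS₂ = m₂c₂ ln(T_f/T₂) = 477.531 × ln(422.02/361) = 74.58 J/K.
ΔS_total = -65.33 + 74.58 = 9.25 J/K.

ΔS_total = 9.25 J/K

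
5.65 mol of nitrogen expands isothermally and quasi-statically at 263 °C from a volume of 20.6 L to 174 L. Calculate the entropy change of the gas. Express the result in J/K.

For an isothermal ideal gas ΔS_gas = nR ln(V₂/V₁) = 5.65 × 8.314 × ln(174/20.6) = 100 J/K.

ΔS_gas = 100 J/K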